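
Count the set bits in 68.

2

68 = 1000100
Count the 1s: 1 + 1 = 2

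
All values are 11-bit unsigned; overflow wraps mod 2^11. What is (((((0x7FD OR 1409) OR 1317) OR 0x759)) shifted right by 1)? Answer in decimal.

1022

0x7FD = 11111111101
1409 = 10110000001
→ OR → 11111111101 = 2045
1317 = 10100100101
→ OR → 11111111101 = 2045
0x759 = 11101011001
→ OR → 11111111101 = 2045
→ shifted right by 1 → 01111111110 = 1022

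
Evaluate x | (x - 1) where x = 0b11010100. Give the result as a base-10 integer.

215

x = 11010100 = 212
x - 1 = 11010011
OR    = 11010111 = 215
(x | (x - 1) sets all bits below the lowest set bit.)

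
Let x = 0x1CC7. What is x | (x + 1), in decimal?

x = 1110011000111 = 7367
x + 1 = 1110011001000
OR    = 1110011001111 = 7375
(x | (x + 1) sets the lowest cleared bit.)

7375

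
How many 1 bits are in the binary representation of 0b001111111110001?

10

n = 1111111110001
Count the 1s: 1 + 1 + 1 + 1 + 1 + 1 + 1 + 1 + 1 + 1 = 10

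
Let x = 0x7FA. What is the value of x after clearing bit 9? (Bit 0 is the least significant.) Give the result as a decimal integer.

1530

x = 11111111010
bit 9 is currently 1; clear it via x & ~(1 << 9) = x & ~512
→ 10111111010 = 1530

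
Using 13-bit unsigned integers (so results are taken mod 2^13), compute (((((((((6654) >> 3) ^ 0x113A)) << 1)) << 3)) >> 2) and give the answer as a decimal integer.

20

6654 = 1100111111110
→ >> 3 → 0001100111111 = 831
0x113A = 1000100111010
→ ^ → 1001000000101 = 4613
→ << 1 (mod 2^13) → 0010000001010 = 1034
→ << 3 (mod 2^13) → 0000001010000 = 80
→ >> 2 → 0000000010100 = 20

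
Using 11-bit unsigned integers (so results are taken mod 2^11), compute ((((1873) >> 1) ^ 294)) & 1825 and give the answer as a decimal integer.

512

1873 = 11101010001
→ >> 1 → 01110101000 = 936
294 = 00100100110
→ ^ → 01010001110 = 654
1825 = 11100100001
→ & → 01000000000 = 512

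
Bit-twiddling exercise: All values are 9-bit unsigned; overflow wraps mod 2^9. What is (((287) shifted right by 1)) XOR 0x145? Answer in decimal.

287 = 100011111
→ shifted right by 1 → 010001111 = 143
0x145 = 101000101
→ XOR → 111001010 = 458

458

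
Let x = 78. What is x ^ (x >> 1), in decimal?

x = 1001110 = 78
x>>1 = 0100111
XOR  = 1101001 = 105
(x ^ (x >> 1) gives the standard binary-reflected Gray code of x.)

105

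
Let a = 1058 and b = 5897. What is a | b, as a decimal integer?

1058 = 0010000100010
5897 = 1011100001001
 OR → 1011100101011 = 5931

5931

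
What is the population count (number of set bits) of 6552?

6552 = 1100110011000
Count the 1s: 1 + 1 + 1 + 1 + 1 + 1 = 6

6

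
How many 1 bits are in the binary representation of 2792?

6

2792 = 101011101000
Count the 1s: 1 + 1 + 1 + 1 + 1 + 1 = 6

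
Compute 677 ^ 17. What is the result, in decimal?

677 = 1010100101
17 = 0000010001
XOR → 1010110100 = 692

692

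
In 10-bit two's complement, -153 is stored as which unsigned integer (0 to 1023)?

871

153 in 10 bits: 0010011001
Invert: 1101100110
Add 1:  1101100111 = 871
(Check: 2^10 - 153 = 1024 - 153 = 871.)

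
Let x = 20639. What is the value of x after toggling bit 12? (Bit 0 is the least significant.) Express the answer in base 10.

x = 101000010011111
bit 12 is currently 1; toggle it via x ^ (1 << 12) = x ^ 4096
→ 100000010011111 = 16543

16543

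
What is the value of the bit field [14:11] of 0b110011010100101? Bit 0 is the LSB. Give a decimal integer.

v = 110011010100101
Shift right by 11: 1100
Mask low 4 bits: 1100 = 12

12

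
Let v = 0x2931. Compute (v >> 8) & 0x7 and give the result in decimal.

1

v = 10100100110001
Shift right by 8: 101001
Mask low 3 bits: 001 = 1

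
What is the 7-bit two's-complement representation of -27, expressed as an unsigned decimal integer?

27 in 7 bits: 0011011
Invert: 1100100
Add 1:  1100101 = 101
(Check: 2^7 - 27 = 128 - 27 = 101.)

101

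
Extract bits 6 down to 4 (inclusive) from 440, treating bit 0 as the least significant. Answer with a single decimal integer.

v = 110111000
Shift right by 4: 11011
Mask low 3 bits: 011 = 3

3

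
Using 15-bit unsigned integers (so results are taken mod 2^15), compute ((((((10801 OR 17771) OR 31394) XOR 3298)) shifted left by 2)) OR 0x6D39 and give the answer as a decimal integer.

28029

10801 = 010101000110001
17771 = 100010101101011
→ OR → 110111101111011 = 28539
31394 = 111101010100010
→ OR → 111111111111011 = 32763
3298 = 000110011100010
→ XOR → 111001100011001 = 29465
→ shifted left by 2 (mod 2^15) → 100110001100100 = 19556
0x6D39 = 110110100111001
→ OR → 110110101111101 = 28029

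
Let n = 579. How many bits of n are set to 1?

579 = 1001000011
Count the 1s: 1 + 1 + 1 + 1 = 4

4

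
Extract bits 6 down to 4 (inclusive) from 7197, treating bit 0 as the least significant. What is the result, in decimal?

v = 1110000011101
Shift right by 4: 111000001
Mask low 3 bits: 001 = 1

1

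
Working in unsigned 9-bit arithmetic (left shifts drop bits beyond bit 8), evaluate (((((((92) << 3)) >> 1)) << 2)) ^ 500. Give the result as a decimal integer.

92 = 001011100
→ << 3 (mod 2^9) → 011100000 = 224
→ >> 1 → 001110000 = 112
→ << 2 (mod 2^9) → 111000000 = 448
500 = 111110100
→ ^ → 000110100 = 52

52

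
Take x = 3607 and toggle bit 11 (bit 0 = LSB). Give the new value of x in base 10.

1559

x = 111000010111
bit 11 is currently 1; toggle it via x ^ (1 << 11) = x ^ 2048
→ 011000010111 = 1559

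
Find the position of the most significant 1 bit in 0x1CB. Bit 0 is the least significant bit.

0x1CB = 111001011
The topmost 1 is at position 8 (since 2^8 = 256 ≤ 459 < 512).

8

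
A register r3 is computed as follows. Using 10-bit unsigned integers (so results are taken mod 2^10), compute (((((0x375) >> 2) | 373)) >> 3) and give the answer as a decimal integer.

0x375 = 1101110101
→ >> 2 → 0011011101 = 221
373 = 0101110101
→ | → 0111111101 = 509
→ >> 3 → 0000111111 = 63

63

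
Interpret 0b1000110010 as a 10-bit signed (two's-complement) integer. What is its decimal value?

-462

pattern = 1000110010 (MSB is 1 ⇒ negative)
Invert: 0111001101, add 1 → 0111001110 = 462, so the value is -462.
(Equivalently: 562 - 2^10 = 562 - 1024 = -462.)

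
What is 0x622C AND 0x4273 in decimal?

0x622C = 110001000101100
0x4273 = 100001001110011
AND → 100001000100000 = 16928

16928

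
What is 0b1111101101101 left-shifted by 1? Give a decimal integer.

x = 01111101101101
shift left by 1 → 11111011011010 = 16090
(equivalently, 8045 × 2^1 = 8045 × 2)

16090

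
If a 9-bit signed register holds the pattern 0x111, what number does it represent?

-239

pattern = 100010001 (MSB is 1 ⇒ negative)
Invert: 011101110, add 1 → 011101111 = 239, so the value is -239.
(Equivalently: 273 - 2^9 = 273 - 512 = -239.)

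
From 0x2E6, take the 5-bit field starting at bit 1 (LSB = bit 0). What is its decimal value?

19

v = 1011100110
Shift right by 1: 101110011
Mask low 5 bits: 10011 = 19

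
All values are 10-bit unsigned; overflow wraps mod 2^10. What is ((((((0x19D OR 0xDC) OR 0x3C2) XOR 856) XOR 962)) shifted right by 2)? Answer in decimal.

0x19D = 0110011101
0xDC = 0011011100
→ OR → 0111011101 = 477
0x3C2 = 1111000010
→ OR → 1111011111 = 991
856 = 1101011000
→ XOR → 0010000111 = 135
962 = 1111000010
→ XOR → 1101000101 = 837
→ shifted right by 2 → 0011010001 = 209

209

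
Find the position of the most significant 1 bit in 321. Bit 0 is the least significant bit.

321 = 101000001
The topmost 1 is at position 8 (since 2^8 = 256 ≤ 321 < 512).

8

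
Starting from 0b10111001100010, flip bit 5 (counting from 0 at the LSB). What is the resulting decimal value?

x = 10111001100010
bit 5 is currently 1; toggle it via x ^ (1 << 5) = x ^ 32
→ 10111001000010 = 11842

11842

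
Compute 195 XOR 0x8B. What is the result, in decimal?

195 = 11000011
0x8B = 10001011
XOR → 01001000 = 72

72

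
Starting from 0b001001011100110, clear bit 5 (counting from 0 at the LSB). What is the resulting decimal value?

x = 001001011100110
bit 5 is currently 1; clear it via x & ~(1 << 5) = x & ~32
→ 001001011000110 = 4806

4806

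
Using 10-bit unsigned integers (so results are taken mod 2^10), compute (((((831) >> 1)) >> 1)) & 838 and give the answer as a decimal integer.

831 = 1100111111
→ >> 1 → 0110011111 = 415
→ >> 1 → 0011001111 = 207
838 = 1101000110
→ & → 0001000110 = 70

70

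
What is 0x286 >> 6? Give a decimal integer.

10

0x286 = 1010000110
shift right by 6 → 0000001010 = 10
(equivalently, floor(646 / 64))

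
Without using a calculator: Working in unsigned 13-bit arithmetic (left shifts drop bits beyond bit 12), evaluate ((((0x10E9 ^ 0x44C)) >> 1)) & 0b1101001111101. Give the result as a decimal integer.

0x10E9 = 1000011101001
0x44C = 0010001001100
→ ^ → 1010010100101 = 5285
→ >> 1 → 0101001010010 = 2642
0b1101001111101 = 1101001111101
→ & → 0101001010000 = 2640

2640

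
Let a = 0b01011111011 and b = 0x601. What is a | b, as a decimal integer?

a = 01011111011
0x601 = 11000000001
 OR → 11011111011 = 1787

1787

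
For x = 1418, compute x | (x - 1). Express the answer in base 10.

x = 10110001010 = 1418
x - 1 = 10110001001
OR    = 10110001011 = 1419
(x | (x - 1) sets all bits below the lowest set bit.)

1419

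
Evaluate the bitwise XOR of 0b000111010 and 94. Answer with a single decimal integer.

100

a = 0111010
94 = 1011110
XOR → 1100100 = 100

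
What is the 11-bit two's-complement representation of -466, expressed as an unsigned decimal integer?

466 in 11 bits: 00111010010
Invert: 11000101101
Add 1:  11000101110 = 1582
(Check: 2^11 - 466 = 2048 - 466 = 1582.)

1582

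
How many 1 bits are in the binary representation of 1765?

7

1765 = 11011100101
Count the 1s: 1 + 1 + 1 + 1 + 1 + 1 + 1 = 7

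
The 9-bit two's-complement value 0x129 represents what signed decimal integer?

pattern = 100101001 (MSB is 1 ⇒ negative)
Invert: 011010110, add 1 → 011010111 = 215, so the value is -215.
(Equivalently: 297 - 2^9 = 297 - 512 = -215.)

-215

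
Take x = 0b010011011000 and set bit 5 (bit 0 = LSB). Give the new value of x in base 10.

x = 010011011000
bit 5 is currently 0; set it via x | (1 << 5) = x | 32
→ 010011111000 = 1272

1272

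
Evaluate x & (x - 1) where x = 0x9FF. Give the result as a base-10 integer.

2558

x = 100111111111 = 2559
x - 1 = 100111111110
AND   = 100111111110 = 2558
(x & (x - 1) clears the lowest set bit of x.)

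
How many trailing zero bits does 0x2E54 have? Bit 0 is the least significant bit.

0x2E54 = 10111001010100
Trailing zeros: 2, so the lowest set bit is bit 2 (value 4).

2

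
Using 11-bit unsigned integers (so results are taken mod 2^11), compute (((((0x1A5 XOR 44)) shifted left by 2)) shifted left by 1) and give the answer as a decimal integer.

0x1A5 = 00110100101
44 = 00000101100
→ XOR → 00110001001 = 393
→ shifted left by 2 (mod 2^11) → 11000100100 = 1572
→ shifted left by 1 (mod 2^11) → 10001001000 = 1096

1096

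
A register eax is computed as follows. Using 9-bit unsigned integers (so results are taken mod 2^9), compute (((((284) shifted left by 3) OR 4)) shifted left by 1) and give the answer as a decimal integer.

456

284 = 100011100
→ shifted left by 3 (mod 2^9) → 011100000 = 224
4 = 000000100
→ OR → 011100100 = 228
→ shifted left by 1 (mod 2^9) → 111001000 = 456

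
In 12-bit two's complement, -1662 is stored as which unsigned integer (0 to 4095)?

1662 in 12 bits: 011001111110
Invert: 100110000001
Add 1:  100110000010 = 2434
(Check: 2^12 - 1662 = 4096 - 1662 = 2434.)

2434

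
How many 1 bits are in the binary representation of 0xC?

0xC = 1100
Count the 1s: 1 + 1 = 2

2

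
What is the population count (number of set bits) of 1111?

6

1111 = 10001010111
Count the 1s: 1 + 1 + 1 + 1 + 1 + 1 = 6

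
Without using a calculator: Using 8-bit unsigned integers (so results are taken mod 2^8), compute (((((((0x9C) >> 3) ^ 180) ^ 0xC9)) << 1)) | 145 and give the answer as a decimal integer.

0x9C = 10011100
→ >> 3 → 00010011 = 19
180 = 10110100
→ ^ → 10100111 = 167
0xC9 = 11001001
→ ^ → 01101110 = 110
→ << 1 (mod 2^8) → 11011100 = 220
145 = 10010001
→ | → 11011101 = 221

221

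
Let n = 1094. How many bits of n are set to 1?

4

1094 = 10001000110
Count the 1s: 1 + 1 + 1 + 1 = 4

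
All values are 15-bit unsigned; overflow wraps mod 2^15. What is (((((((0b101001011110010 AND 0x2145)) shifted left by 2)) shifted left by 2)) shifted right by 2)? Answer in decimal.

0b101001011110010 = 101001011110010
0x2145 = 010000101000101
→ AND → 000000001000000 = 64
→ shifted left by 2 (mod 2^15) → 000000100000000 = 256
→ shifted left by 2 (mod 2^15) → 000010000000000 = 1024
→ shifted right by 2 → 000000100000000 = 256

256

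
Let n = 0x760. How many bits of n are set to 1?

5

0x760 = 11101100000
Count the 1s: 1 + 1 + 1 + 1 + 1 = 5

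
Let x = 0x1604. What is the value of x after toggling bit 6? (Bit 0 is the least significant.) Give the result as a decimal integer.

x = 1011000000100
bit 6 is currently 0; toggle it via x ^ (1 << 6) = x ^ 64
→ 1011001000100 = 5700

5700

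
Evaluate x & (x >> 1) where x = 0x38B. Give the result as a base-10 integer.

x = 1110001011 = 907
x>>1 = 0111000101
AND  = 0110000001 = 385
(x & (x >> 1) has a 1 wherever x has two consecutive 1 bits.)

385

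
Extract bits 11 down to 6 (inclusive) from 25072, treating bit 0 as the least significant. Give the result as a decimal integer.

7

v = 110000111110000
Shift right by 6: 110000111
Mask low 6 bits: 000111 = 7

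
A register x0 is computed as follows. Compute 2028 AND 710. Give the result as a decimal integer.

2028 = 11111101100
710 = 01011000110
AND → 01011000100 = 708

708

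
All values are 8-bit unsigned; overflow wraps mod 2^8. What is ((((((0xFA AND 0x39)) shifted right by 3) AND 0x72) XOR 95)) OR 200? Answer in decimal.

0xFA = 11111010
0x39 = 00111001
→ AND → 00111000 = 56
→ shifted right by 3 → 00000111 = 7
0x72 = 01110010
→ AND → 00000010 = 2
95 = 01011111
→ XOR → 01011101 = 93
200 = 11001000
→ OR → 11011101 = 221

221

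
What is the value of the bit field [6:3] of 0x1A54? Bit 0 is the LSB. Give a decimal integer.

v = 1101001010100
Shift right by 3: 1101001010
Mask low 4 bits: 1010 = 10

10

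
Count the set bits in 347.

6

347 = 101011011
Count the 1s: 1 + 1 + 1 + 1 + 1 + 1 = 6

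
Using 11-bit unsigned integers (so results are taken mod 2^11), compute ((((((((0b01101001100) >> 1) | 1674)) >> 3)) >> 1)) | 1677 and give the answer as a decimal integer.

1791

0b01101001100 = 01101001100
→ >> 1 → 00110100110 = 422
1674 = 11010001010
→ | → 11110101110 = 1966
→ >> 3 → 00011110101 = 245
→ >> 1 → 00001111010 = 122
1677 = 11010001101
→ | → 11011111111 = 1791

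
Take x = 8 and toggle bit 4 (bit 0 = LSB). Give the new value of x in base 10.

x = 000000001000
bit 4 is currently 0; toggle it via x ^ (1 << 4) = x ^ 16
→ 000000011000 = 24

24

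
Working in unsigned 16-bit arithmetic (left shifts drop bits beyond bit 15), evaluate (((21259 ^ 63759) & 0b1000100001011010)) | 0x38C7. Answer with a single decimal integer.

21259 = 0101001100001011
63759 = 1111100100001111
→ ^ → 1010101000000100 = 43524
0b1000100001011010 = 1000100001011010
→ & → 1000100000000000 = 34816
0x38C7 = 0011100011000111
→ | → 1011100011000111 = 47303

47303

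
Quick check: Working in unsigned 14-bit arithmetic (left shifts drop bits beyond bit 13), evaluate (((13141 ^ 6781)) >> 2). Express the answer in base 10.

13141 = 11001101010101
6781 = 01101001111101
→ ^ → 10100100101000 = 10536
→ >> 2 → 00101001001010 = 2634

2634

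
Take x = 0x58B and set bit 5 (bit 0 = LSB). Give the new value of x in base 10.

x = 10110001011
bit 5 is currently 0; set it via x | (1 << 5) = x | 32
→ 10110101011 = 1451

1451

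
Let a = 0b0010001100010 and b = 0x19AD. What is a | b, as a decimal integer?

7663

a = 0010001100010
0x19AD = 1100110101101
 OR → 1110111101111 = 7663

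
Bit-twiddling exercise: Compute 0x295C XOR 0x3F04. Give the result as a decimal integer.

5720

0x295C = 10100101011100
0x3F04 = 11111100000100
XOR → 01011001011000 = 5720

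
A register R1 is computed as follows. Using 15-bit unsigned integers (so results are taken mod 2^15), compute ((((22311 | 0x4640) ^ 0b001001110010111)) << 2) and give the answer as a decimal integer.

5056

22311 = 101011100100111
0x4640 = 100011001000000
→ | → 101011101100111 = 22375
0b001001110010111 = 001001110010111
→ ^ → 100010011110000 = 17648
→ << 2 (mod 2^15) → 001001111000000 = 5056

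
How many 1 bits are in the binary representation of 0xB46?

0xB46 = 101101000110
Count the 1s: 1 + 1 + 1 + 1 + 1 + 1 = 6

6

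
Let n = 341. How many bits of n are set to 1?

5

341 = 101010101
Count the 1s: 1 + 1 + 1 + 1 + 1 = 5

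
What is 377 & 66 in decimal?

377 = 101111001
66 = 001000010
AND → 001000000 = 64

64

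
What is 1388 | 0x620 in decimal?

1388 = 10101101100
0x620 = 11000100000
 OR → 11101101100 = 1900

1900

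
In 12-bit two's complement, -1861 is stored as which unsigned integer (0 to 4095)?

1861 in 12 bits: 011101000101
Invert: 100010111010
Add 1:  100010111011 = 2235
(Check: 2^12 - 1861 = 4096 - 1861 = 2235.)

2235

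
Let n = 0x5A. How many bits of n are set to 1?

4

0x5A = 1011010
Count the 1s: 1 + 1 + 1 + 1 = 4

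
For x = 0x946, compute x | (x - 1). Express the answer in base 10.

x = 100101000110 = 2374
x - 1 = 100101000101
OR    = 100101000111 = 2375
(x | (x - 1) sets all bits below the lowest set bit.)

2375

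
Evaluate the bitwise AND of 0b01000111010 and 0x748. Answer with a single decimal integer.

520

a = 01000111010
0x748 = 11101001000
AND → 01000001000 = 520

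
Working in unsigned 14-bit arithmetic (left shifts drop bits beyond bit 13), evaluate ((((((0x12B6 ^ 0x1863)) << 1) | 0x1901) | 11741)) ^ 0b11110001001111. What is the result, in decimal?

0x12B6 = 01001010110110
0x1863 = 01100001100011
→ ^ → 00101011010101 = 2773
→ << 1 (mod 2^14) → 01010110101010 = 5546
0x1901 = 01100100000001
→ | → 01110110101011 = 7595
11741 = 10110111011101
→ | → 11110111111111 = 15871
0b11110001001111 = 11110001001111
→ ^ → 00000110110000 = 432

432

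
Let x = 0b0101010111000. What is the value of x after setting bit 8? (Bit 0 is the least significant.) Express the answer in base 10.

3000

x = 0101010111000
bit 8 is currently 0; set it via x | (1 << 8) = x | 256
→ 0101110111000 = 3000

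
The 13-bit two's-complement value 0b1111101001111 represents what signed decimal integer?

pattern = 1111101001111 (MSB is 1 ⇒ negative)
Invert: 0000010110000, add 1 → 0000010110001 = 177, so the value is -177.
(Equivalently: 8015 - 2^13 = 8015 - 8192 = -177.)

-177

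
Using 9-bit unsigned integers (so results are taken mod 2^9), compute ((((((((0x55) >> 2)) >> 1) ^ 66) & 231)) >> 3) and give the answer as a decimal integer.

8

0x55 = 001010101
→ >> 2 → 000010101 = 21
→ >> 1 → 000001010 = 10
66 = 001000010
→ ^ → 001001000 = 72
231 = 011100111
→ & → 001000000 = 64
→ >> 3 → 000001000 = 8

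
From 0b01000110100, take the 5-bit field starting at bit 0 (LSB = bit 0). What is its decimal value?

v = 01000110100
Shift right by 0: 01000110100
Mask low 5 bits: 10100 = 20

20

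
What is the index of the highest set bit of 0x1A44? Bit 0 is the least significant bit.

0x1A44 = 1101001000100
The topmost 1 is at position 12 (since 2^12 = 4096 ≤ 6724 < 8192).

12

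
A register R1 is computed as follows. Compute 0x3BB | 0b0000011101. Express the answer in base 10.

0x3BB = 1110111011
b = 0000011101
 OR → 1110111111 = 959

959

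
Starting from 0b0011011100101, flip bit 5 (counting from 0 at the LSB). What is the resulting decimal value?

1733

x = 0011011100101
bit 5 is currently 1; toggle it via x ^ (1 << 5) = x ^ 32
→ 0011011000101 = 1733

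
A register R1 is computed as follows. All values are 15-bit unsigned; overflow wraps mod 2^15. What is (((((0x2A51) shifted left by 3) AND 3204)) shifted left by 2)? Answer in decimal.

512

0x2A51 = 010101001010001
→ shifted left by 3 (mod 2^15) → 101001010001000 = 21128
3204 = 000110010000100
→ AND → 000000010000000 = 128
→ shifted left by 2 (mod 2^15) → 000001000000000 = 512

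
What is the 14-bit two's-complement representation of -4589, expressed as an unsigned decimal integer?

11795

4589 in 14 bits: 01000111101101
Invert: 10111000010010
Add 1:  10111000010011 = 11795
(Check: 2^14 - 4589 = 16384 - 4589 = 11795.)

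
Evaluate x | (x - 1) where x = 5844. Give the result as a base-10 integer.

5847

x = 1011011010100 = 5844
x - 1 = 1011011010011
OR    = 1011011010111 = 5847
(x | (x - 1) sets all bits below the lowest set bit.)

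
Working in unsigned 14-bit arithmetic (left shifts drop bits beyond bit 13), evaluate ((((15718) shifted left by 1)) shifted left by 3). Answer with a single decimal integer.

15718 = 11110101100110
→ shifted left by 1 (mod 2^14) → 11101011001100 = 15052
→ shifted left by 3 (mod 2^14) → 01011001100000 = 5728

5728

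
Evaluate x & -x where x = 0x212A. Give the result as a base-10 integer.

2

x = 10000100101010 = 8490
-x (two's complement) = …01111011010110
AND   = 00000000000010 = 2
(x & -x isolates the lowest set bit of x.)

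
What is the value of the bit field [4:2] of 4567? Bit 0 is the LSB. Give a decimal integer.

5

v = 1000111010111
Shift right by 2: 10001110101
Mask low 3 bits: 101 = 5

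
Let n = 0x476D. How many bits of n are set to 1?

9

0x476D = 100011101101101
Count the 1s: 1 + 1 + 1 + 1 + 1 + 1 + 1 + 1 + 1 = 9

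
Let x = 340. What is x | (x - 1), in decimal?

x = 101010100 = 340
x - 1 = 101010011
OR    = 101010111 = 343
(x | (x - 1) sets all bits below the lowest set bit.)

343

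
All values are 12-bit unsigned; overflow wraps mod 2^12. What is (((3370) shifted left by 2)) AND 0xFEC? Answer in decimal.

3370 = 110100101010
→ shifted left by 2 (mod 2^12) → 010010101000 = 1192
0xFEC = 111111101100
→ AND → 010010101000 = 1192

1192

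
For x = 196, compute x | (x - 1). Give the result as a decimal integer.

x = 11000100 = 196
x - 1 = 11000011
OR    = 11000111 = 199
(x | (x - 1) sets all bits below the lowest set bit.)

199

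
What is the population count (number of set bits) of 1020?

8

1020 = 1111111100
Count the 1s: 1 + 1 + 1 + 1 + 1 + 1 + 1 + 1 = 8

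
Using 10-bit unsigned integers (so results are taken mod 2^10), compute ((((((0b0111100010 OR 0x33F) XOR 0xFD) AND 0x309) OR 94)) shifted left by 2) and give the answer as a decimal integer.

376

0b0111100010 = 0111100010
0x33F = 1100111111
→ OR → 1111111111 = 1023
0xFD = 0011111101
→ XOR → 1100000010 = 770
0x309 = 1100001001
→ AND → 1100000000 = 768
94 = 0001011110
→ OR → 1101011110 = 862
→ shifted left by 2 (mod 2^10) → 0101111000 = 376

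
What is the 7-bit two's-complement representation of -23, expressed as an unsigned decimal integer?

23 in 7 bits: 0010111
Invert: 1101000
Add 1:  1101001 = 105
(Check: 2^7 - 23 = 128 - 23 = 105.)

105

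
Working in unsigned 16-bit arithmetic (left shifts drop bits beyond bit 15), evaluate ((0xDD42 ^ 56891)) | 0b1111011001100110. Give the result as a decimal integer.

0xDD42 = 1101110101000010
56891 = 1101111000111011
→ ^ → 0000001101111001 = 889
0b1111011001100110 = 1111011001100110
→ | → 1111011101111111 = 63359

63359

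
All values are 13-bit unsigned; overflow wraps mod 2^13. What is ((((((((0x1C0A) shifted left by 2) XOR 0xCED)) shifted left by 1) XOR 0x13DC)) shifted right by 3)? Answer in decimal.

330

0x1C0A = 1110000001010
→ shifted left by 2 (mod 2^13) → 1000000101000 = 4136
0xCED = 0110011101101
→ XOR → 1110011000101 = 7365
→ shifted left by 1 (mod 2^13) → 1100110001010 = 6538
0x13DC = 1001111011100
→ XOR → 0101001010110 = 2646
→ shifted right by 3 → 0000101001010 = 330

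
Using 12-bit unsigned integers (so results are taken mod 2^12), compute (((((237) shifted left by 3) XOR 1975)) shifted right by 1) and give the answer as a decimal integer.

237 = 000011101101
→ shifted left by 3 (mod 2^12) → 011101101000 = 1896
1975 = 011110110111
→ XOR → 000011011111 = 223
→ shifted right by 1 → 000001101111 = 111

111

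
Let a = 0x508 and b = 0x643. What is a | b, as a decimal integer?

1867

0x508 = 10100001000
0x643 = 11001000011
 OR → 11101001011 = 1867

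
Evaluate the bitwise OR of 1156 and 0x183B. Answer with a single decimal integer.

7359

1156 = 0010010000100
0x183B = 1100000111011
 OR → 1110010111111 = 7359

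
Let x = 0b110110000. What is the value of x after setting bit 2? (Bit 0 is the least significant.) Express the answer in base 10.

436

x = 110110000
bit 2 is currently 0; set it via x | (1 << 2) = x | 4
→ 110110100 = 436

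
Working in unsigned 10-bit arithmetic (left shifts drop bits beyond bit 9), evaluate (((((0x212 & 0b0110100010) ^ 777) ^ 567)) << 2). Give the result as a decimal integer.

0x212 = 1000010010
0b0110100010 = 0110100010
→ & → 0000000010 = 2
777 = 1100001001
→ ^ → 1100001011 = 779
567 = 1000110111
→ ^ → 0100111100 = 316
→ << 2 (mod 2^10) → 0011110000 = 240

240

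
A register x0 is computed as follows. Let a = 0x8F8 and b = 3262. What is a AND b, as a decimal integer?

2232

0x8F8 = 100011111000
3262 = 110010111110
AND → 100010111000 = 2232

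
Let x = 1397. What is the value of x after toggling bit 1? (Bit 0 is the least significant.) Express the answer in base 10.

x = 10101110101
bit 1 is currently 0; toggle it via x ^ (1 << 1) = x ^ 2
→ 10101110111 = 1399

1399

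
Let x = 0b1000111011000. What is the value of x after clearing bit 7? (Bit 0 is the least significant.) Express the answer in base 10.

4440

x = 1000111011000
bit 7 is currently 1; clear it via x & ~(1 << 7) = x & ~128
→ 1000101011000 = 4440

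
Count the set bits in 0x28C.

4

0x28C = 1010001100
Count the 1s: 1 + 1 + 1 + 1 = 4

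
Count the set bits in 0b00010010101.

4

n = 10010101
Count the 1s: 1 + 1 + 1 + 1 = 4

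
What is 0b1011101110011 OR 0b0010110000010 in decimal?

a = 1011101110011
b = 0010110000010
 OR → 1011111110011 = 6131

6131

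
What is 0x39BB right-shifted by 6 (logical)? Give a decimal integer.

0x39BB = 11100110111011
shift right by 6 → 00000011100110 = 230
(equivalently, floor(14779 / 64))

230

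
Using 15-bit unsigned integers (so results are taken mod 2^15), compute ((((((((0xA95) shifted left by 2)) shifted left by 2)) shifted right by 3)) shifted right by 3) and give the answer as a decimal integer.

0xA95 = 000101010010101
→ shifted left by 2 (mod 2^15) → 010101001010100 = 10836
→ shifted left by 2 (mod 2^15) → 010100101010000 = 10576
→ shifted right by 3 → 000010100101010 = 1322
→ shifted right by 3 → 000000010100101 = 165

165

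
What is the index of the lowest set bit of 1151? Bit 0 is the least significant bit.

0

1151 = 10001111111
Trailing zeros: 0, so the lowest set bit is bit 0 (value 1).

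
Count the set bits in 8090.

9

8090 = 1111110011010
Count the 1s: 1 + 1 + 1 + 1 + 1 + 1 + 1 + 1 + 1 = 9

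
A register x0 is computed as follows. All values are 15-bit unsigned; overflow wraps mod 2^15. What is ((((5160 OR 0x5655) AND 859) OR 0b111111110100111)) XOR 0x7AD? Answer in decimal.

30802

5160 = 001010000101000
0x5655 = 101011001010101
→ OR → 101011001111101 = 22141
859 = 000001101011011
→ AND → 000001001011001 = 601
0b111111110100111 = 111111110100111
→ OR → 111111111111111 = 32767
0x7AD = 000011110101101
→ XOR → 111100001010010 = 30802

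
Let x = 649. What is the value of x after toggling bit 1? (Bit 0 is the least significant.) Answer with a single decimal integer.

651

x = 01010001001
bit 1 is currently 0; toggle it via x ^ (1 << 1) = x ^ 2
→ 01010001011 = 651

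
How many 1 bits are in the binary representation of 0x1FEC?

10

0x1FEC = 1111111101100
Count the 1s: 1 + 1 + 1 + 1 + 1 + 1 + 1 + 1 + 1 + 1 = 10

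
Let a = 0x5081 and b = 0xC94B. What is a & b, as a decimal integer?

16385

0x5081 = 0101000010000001
0xC94B = 1100100101001011
AND → 0100000000000001 = 16385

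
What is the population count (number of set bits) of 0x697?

0x697 = 11010010111
Count the 1s: 1 + 1 + 1 + 1 + 1 + 1 + 1 = 7

7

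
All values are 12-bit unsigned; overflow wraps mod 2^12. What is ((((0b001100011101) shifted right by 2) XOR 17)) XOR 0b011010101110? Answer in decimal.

0b001100011101 = 001100011101
→ shifted right by 2 → 000011000111 = 199
17 = 000000010001
→ XOR → 000011010110 = 214
0b011010101110 = 011010101110
→ XOR → 011001111000 = 1656

1656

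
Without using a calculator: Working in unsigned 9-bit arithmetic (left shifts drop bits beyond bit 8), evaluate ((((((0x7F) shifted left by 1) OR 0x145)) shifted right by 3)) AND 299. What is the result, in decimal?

43

0x7F = 001111111
→ shifted left by 1 (mod 2^9) → 011111110 = 254
0x145 = 101000101
→ OR → 111111111 = 511
→ shifted right by 3 → 000111111 = 63
299 = 100101011
→ AND → 000101011 = 43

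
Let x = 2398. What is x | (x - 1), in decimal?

2399

x = 100101011110 = 2398
x - 1 = 100101011101
OR    = 100101011111 = 2399
(x | (x - 1) sets all bits below the lowest set bit.)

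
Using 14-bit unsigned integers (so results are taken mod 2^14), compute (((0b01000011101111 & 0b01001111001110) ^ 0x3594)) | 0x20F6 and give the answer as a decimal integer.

0b01000011101111 = 01000011101111
0b01001111001110 = 01001111001110
→ & → 01000011001110 = 4302
0x3594 = 11010110010100
→ ^ → 10010101011010 = 9562
0x20F6 = 10000011110110
→ | → 10010111111110 = 9726

9726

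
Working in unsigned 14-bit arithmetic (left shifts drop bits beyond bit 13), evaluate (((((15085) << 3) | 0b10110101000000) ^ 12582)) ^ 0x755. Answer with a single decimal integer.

15085 = 11101011101101
→ << 3 (mod 2^14) → 01011101101000 = 5992
0b10110101000000 = 10110101000000
→ | → 11111101101000 = 16232
12582 = 11000100100110
→ ^ → 00111001001110 = 3662
0x755 = 00011101010101
→ ^ → 00100100011011 = 2331

2331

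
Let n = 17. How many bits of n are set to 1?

2

17 = 10001
Count the 1s: 1 + 1 = 2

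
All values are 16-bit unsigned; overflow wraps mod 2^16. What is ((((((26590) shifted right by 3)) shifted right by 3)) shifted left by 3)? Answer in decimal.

3320

26590 = 0110011111011110
→ shifted right by 3 → 0000110011111011 = 3323
→ shifted right by 3 → 0000000110011111 = 415
→ shifted left by 3 (mod 2^16) → 0000110011111000 = 3320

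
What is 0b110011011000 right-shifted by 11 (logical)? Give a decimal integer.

x = 110011011000
shift right by 11 → 000000000001 = 1
(equivalently, floor(3288 / 2048))

1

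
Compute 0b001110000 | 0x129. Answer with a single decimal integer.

a = 001110000
0x129 = 100101001
 OR → 101111001 = 377

377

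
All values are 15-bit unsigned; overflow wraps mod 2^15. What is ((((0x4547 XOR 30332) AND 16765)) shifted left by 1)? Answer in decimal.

0x4547 = 100010101000111
30332 = 111011001111100
→ XOR → 011001100111011 = 13115
16765 = 100000101111101
→ AND → 000000100111001 = 313
→ shifted left by 1 (mod 2^15) → 000001001110010 = 626

626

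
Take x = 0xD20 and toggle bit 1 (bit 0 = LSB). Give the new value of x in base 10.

x = 110100100000
bit 1 is currently 0; toggle it via x ^ (1 << 1) = x ^ 2
→ 110100100010 = 3362

3362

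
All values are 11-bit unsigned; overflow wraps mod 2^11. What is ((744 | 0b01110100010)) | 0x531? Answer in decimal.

2043

744 = 01011101000
0b01110100010 = 01110100010
→ | → 01111101010 = 1002
0x531 = 10100110001
→ | → 11111111011 = 2043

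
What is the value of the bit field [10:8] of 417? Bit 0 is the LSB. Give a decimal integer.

v = 00110100001
Shift right by 8: 001
Mask low 3 bits: 001 = 1

1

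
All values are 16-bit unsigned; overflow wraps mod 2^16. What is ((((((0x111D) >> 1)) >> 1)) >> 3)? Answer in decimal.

0x111D = 0001000100011101
→ >> 1 → 0000100010001110 = 2190
→ >> 1 → 0000010001000111 = 1095
→ >> 3 → 0000000010001000 = 136

136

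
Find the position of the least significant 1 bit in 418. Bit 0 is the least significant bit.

418 = 110100010
Trailing zeros: 1, so the lowest set bit is bit 1 (value 2).

1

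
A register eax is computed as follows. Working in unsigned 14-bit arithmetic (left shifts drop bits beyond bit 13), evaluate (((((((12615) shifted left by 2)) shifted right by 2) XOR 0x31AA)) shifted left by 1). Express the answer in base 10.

8666

12615 = 11000101000111
→ shifted left by 2 (mod 2^14) → 00010100011100 = 1308
→ shifted right by 2 → 00000101000111 = 327
0x31AA = 11000110101010
→ XOR → 11000011101101 = 12525
→ shifted left by 1 (mod 2^14) → 10000111011010 = 8666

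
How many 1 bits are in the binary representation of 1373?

7

1373 = 10101011101
Count the 1s: 1 + 1 + 1 + 1 + 1 + 1 + 1 = 7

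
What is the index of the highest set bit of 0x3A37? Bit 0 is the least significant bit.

13

0x3A37 = 11101000110111
The topmost 1 is at position 13 (since 2^13 = 8192 ≤ 14903 < 16384).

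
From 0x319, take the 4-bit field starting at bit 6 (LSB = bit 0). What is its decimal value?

12

v = 1100011001
Shift right by 6: 1100
Mask low 4 bits: 1100 = 12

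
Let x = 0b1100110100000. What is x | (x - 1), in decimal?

6591

x = 1100110100000 = 6560
x - 1 = 1100110011111
OR    = 1100110111111 = 6591
(x | (x - 1) sets all bits below the lowest set bit.)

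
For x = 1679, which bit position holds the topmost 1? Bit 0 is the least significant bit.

10

1679 = 11010001111
The topmost 1 is at position 10 (since 2^10 = 1024 ≤ 1679 < 2048).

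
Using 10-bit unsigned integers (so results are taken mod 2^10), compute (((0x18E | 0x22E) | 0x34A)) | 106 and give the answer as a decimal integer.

1006

0x18E = 0110001110
0x22E = 1000101110
→ | → 1110101110 = 942
0x34A = 1101001010
→ | → 1111101110 = 1006
106 = 0001101010
→ | → 1111101110 = 1006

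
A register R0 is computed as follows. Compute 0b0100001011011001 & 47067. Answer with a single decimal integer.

a = 0100001011011001
47067 = 1011011111011011
AND → 0000001011011001 = 729

729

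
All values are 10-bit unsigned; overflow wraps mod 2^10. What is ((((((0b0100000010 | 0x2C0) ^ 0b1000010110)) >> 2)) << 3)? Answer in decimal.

936

0b0100000010 = 0100000010
0x2C0 = 1011000000
→ | → 1111000010 = 962
0b1000010110 = 1000010110
→ ^ → 0111010100 = 468
→ >> 2 → 0001110101 = 117
→ << 3 (mod 2^10) → 1110101000 = 936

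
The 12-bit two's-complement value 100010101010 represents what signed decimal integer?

pattern = 100010101010 (MSB is 1 ⇒ negative)
Invert: 011101010101, add 1 → 011101010110 = 1878, so the value is -1878.
(Equivalently: 2218 - 2^12 = 2218 - 4096 = -1878.)

-1878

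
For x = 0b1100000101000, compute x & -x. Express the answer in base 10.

8

x = 1100000101000 = 6184
-x (two's complement) = …0011111011000
AND   = 0000000001000 = 8
(x & -x isolates the lowest set bit of x.)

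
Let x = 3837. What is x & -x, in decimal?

1

x = 111011111101 = 3837
-x (two's complement) = …000100000011
AND   = 000000000001 = 1
(x & -x isolates the lowest set bit of x.)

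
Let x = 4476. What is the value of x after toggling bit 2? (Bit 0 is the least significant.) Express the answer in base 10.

4472

x = 1000101111100
bit 2 is currently 1; toggle it via x ^ (1 << 2) = x ^ 4
→ 1000101111000 = 4472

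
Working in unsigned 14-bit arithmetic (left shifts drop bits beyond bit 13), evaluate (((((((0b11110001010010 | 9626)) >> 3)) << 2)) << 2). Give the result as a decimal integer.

15280

0b11110001010010 = 11110001010010
9626 = 10010110011010
→ | → 11110111011010 = 15834
→ >> 3 → 00011110111011 = 1979
→ << 2 (mod 2^14) → 01111011101100 = 7916
→ << 2 (mod 2^14) → 11101110110000 = 15280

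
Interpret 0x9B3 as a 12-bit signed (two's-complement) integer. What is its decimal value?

-1613

pattern = 100110110011 (MSB is 1 ⇒ negative)
Invert: 011001001100, add 1 → 011001001101 = 1613, so the value is -1613.
(Equivalently: 2483 - 2^12 = 2483 - 4096 = -1613.)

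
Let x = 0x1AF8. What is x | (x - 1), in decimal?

x = 1101011111000 = 6904
x - 1 = 1101011110111
OR    = 1101011111111 = 6911
(x | (x - 1) sets all bits below the lowest set bit.)

6911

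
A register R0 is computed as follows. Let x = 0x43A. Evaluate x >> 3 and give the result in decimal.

0x43A = 10000111010
shift right by 3 → 00010000111 = 135
(equivalently, floor(1082 / 8))

135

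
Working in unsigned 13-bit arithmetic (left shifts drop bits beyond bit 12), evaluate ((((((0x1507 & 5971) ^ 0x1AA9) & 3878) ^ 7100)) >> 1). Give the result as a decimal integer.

0x1507 = 1010100000111
5971 = 1011101010011
→ & → 1010100000011 = 5379
0x1AA9 = 1101010101001
→ ^ → 0111110101010 = 4010
3878 = 0111100100110
→ & → 0111100100010 = 3874
7100 = 1101110111100
→ ^ → 1010010011110 = 5278
→ >> 1 → 0101001001111 = 2639

2639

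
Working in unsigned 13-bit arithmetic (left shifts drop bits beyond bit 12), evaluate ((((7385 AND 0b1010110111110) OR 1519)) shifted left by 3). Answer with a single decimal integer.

4088

7385 = 1110011011001
0b1010110111110 = 1010110111110
→ AND → 1010010011000 = 5272
1519 = 0010111101111
→ OR → 1010111111111 = 5631
→ shifted left by 3 (mod 2^13) → 0111111111000 = 4088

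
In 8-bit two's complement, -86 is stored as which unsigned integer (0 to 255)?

170

86 in 8 bits: 01010110
Invert: 10101001
Add 1:  10101010 = 170
(Check: 2^8 - 86 = 256 - 86 = 170.)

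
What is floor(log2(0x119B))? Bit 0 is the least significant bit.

12

0x119B = 1000110011011
The topmost 1 is at position 12 (since 2^12 = 4096 ≤ 4507 < 8192).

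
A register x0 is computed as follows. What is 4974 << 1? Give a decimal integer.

9948

4974 = 01001101101110
shift left by 1 → 10011011011100 = 9948
(equivalently, 4974 × 2^1 = 4974 × 2)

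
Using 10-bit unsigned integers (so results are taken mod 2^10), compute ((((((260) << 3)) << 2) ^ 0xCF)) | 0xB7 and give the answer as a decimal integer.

260 = 0100000100
→ << 3 (mod 2^10) → 0000100000 = 32
→ << 2 (mod 2^10) → 0010000000 = 128
0xCF = 0011001111
→ ^ → 0001001111 = 79
0xB7 = 0010110111
→ | → 0011111111 = 255

255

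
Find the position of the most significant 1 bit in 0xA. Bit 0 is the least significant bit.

0xA = 1010
The topmost 1 is at position 3 (since 2^3 = 8 ≤ 10 < 16).

3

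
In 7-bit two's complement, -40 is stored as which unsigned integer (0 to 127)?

88

40 in 7 bits: 0101000
Invert: 1010111
Add 1:  1011000 = 88
(Check: 2^7 - 40 = 128 - 40 = 88.)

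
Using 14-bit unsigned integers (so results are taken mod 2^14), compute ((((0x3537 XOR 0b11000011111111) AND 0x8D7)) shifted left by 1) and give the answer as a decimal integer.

384

0x3537 = 11010100110111
0b11000011111111 = 11000011111111
→ XOR → 00010111001000 = 1480
0x8D7 = 00100011010111
→ AND → 00000011000000 = 192
→ shifted left by 1 (mod 2^14) → 00000110000000 = 384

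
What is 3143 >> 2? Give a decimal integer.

785

3143 = 110001000111
shift right by 2 → 001100010001 = 785
(equivalently, floor(3143 / 4))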